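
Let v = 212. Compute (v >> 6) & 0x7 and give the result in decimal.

3

v = 0011010100
Shift right by 6: 0011
Mask low 3 bits: 011 = 3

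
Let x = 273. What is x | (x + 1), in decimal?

x = 100010001 = 273
x + 1 = 100010010
OR    = 100010011 = 275
(x | (x + 1) sets the lowest cleared bit.)

275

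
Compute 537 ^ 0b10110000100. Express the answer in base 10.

1949

537 = 01000011001
b = 10110000100
XOR → 11110011101 = 1949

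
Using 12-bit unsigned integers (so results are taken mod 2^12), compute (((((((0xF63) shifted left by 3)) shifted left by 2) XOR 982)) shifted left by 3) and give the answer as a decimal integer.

0xF63 = 111101100011
→ shifted left by 3 (mod 2^12) → 101100011000 = 2840
→ shifted left by 2 (mod 2^12) → 110001100000 = 3168
982 = 001111010110
→ XOR → 111110110110 = 4022
→ shifted left by 3 (mod 2^12) → 110110110000 = 3504

3504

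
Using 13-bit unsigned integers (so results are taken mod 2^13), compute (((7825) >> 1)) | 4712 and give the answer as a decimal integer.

8040

7825 = 1111010010001
→ >> 1 → 0111101001000 = 3912
4712 = 1001001101000
→ | → 1111101101000 = 8040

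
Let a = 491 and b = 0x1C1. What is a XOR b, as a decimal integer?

42

491 = 111101011
0x1C1 = 111000001
XOR → 000101010 = 42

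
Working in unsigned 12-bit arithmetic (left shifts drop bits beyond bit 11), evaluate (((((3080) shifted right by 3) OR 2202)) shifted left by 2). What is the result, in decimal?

3080 = 110000001000
→ shifted right by 3 → 000110000001 = 385
2202 = 100010011010
→ OR → 100110011011 = 2459
→ shifted left by 2 (mod 2^12) → 011001101100 = 1644

1644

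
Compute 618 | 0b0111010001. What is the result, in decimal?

618 = 1001101010
b = 0111010001
 OR → 1111111011 = 1019

1019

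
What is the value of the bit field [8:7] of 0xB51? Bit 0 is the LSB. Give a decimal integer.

2

v = 101101010001
Shift right by 7: 10110
Mask low 2 bits: 10 = 2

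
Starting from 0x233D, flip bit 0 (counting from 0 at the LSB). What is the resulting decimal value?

x = 0010001100111101
bit 0 is currently 1; toggle it via x ^ (1 << 0) = x ^ 1
→ 0010001100111100 = 9020

9020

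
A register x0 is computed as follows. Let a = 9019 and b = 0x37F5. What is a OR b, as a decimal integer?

9019 = 10001100111011
0x37F5 = 11011111110101
 OR → 11011111111111 = 14335

14335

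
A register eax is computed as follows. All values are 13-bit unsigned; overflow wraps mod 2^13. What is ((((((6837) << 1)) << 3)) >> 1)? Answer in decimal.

6837 = 1101010110101
→ << 1 (mod 2^13) → 1010101101010 = 5482
→ << 3 (mod 2^13) → 0101101010000 = 2896
→ >> 1 → 0010110101000 = 1448

1448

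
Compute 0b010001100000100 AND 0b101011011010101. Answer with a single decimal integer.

516

a = 010001100000100
b = 101011011010101
AND → 000001000000100 = 516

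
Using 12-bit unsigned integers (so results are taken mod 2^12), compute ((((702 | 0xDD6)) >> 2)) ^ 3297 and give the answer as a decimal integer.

702 = 001010111110
0xDD6 = 110111010110
→ | → 111111111110 = 4094
→ >> 2 → 001111111111 = 1023
3297 = 110011100001
→ ^ → 111100011110 = 3870

3870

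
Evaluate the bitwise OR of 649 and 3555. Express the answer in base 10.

4075

649 = 001010001001
3555 = 110111100011
 OR → 111111101011 = 4075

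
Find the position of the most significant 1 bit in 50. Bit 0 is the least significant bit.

5

50 = 110010
The topmost 1 is at position 5 (since 2^5 = 32 ≤ 50 < 64).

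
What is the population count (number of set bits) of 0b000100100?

n = 100100
Count the 1s: 1 + 1 = 2

2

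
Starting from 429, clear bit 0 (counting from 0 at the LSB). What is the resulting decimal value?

428

x = 000110101101
bit 0 is currently 1; clear it via x & ~(1 << 0) = x & ~1
→ 000110101100 = 428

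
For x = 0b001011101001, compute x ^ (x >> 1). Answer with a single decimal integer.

925

x = 1011101001 = 745
x>>1 = 0101110100
XOR  = 1110011101 = 925
(x ^ (x >> 1) gives the standard binary-reflected Gray code of x.)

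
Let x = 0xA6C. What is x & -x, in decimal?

x = 101001101100 = 2668
-x (two's complement) = …010110010100
AND   = 000000000100 = 4
(x & -x isolates the lowest set bit of x.)

4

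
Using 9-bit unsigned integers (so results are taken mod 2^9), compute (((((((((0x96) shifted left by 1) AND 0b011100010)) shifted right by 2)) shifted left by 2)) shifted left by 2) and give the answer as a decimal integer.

128

0x96 = 010010110
→ shifted left by 1 (mod 2^9) → 100101100 = 300
0b011100010 = 011100010
→ AND → 000100000 = 32
→ shifted right by 2 → 000001000 = 8
→ shifted left by 2 (mod 2^9) → 000100000 = 32
→ shifted left by 2 (mod 2^9) → 010000000 = 128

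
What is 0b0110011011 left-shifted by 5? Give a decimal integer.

x = 00000110011011
shift left by 5 → 11001101100000 = 13152
(equivalently, 411 × 2^5 = 411 × 32)

13152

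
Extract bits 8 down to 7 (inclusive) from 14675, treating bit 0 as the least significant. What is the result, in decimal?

v = 11100101010011
Shift right by 7: 1110010
Mask low 2 bits: 10 = 2

2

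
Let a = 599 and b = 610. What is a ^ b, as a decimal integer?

599 = 1001010111
610 = 1001100010
XOR → 0000110101 = 53

53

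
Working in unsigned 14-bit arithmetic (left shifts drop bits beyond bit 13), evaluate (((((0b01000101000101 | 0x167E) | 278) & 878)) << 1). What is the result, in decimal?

1756

0b01000101000101 = 01000101000101
0x167E = 01011001111110
→ | → 01011101111111 = 6015
278 = 00000100010110
→ | → 01011101111111 = 6015
878 = 00001101101110
→ & → 00001101101110 = 878
→ << 1 (mod 2^14) → 00011011011100 = 1756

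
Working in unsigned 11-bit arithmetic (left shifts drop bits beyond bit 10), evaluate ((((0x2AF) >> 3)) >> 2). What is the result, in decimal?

0x2AF = 01010101111
→ >> 3 → 00001010101 = 85
→ >> 2 → 00000010101 = 21

21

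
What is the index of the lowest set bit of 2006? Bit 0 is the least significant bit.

2006 = 11111010110
Trailing zeros: 1, so the lowest set bit is bit 1 (value 2).

1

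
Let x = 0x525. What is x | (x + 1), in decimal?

x = 10100100101 = 1317
x + 1 = 10100100110
OR    = 10100100111 = 1319
(x | (x + 1) sets the lowest cleared bit.)

1319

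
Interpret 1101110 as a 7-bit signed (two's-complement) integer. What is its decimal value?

pattern = 1101110 (MSB is 1 ⇒ negative)
Invert: 0010001, add 1 → 0010010 = 18, so the value is -18.
(Equivalently: 110 - 2^7 = 110 - 128 = -18.)

-18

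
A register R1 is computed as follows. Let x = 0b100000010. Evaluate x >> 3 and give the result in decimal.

x = 100000010
shift right by 3 → 000100000 = 32
(equivalently, floor(258 / 8))

32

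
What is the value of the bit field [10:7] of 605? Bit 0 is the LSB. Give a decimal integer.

4

v = 001001011101
Shift right by 7: 00100
Mask low 4 bits: 0100 = 4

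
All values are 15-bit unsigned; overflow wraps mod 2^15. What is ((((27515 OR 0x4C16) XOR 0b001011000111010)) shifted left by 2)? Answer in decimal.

25876

27515 = 110101101111011
0x4C16 = 100110000010110
→ OR → 110111101111111 = 28543
0b001011000111010 = 001011000111010
→ XOR → 111100101000101 = 31045
→ shifted left by 2 (mod 2^15) → 110010100010100 = 25876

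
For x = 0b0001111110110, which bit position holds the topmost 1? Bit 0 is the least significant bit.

9

0b0001111110110 = 1111110110
The topmost 1 is at position 9 (since 2^9 = 512 ≤ 1014 < 1024).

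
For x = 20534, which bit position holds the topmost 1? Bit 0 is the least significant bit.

14

20534 = 101000000110110
The topmost 1 is at position 14 (since 2^14 = 16384 ≤ 20534 < 32768).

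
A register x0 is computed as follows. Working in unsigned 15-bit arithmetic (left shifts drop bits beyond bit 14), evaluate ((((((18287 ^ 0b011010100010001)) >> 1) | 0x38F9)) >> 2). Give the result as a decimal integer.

18287 = 100011101101111
0b011010100010001 = 011010100010001
→ ^ → 111001001111110 = 29310
→ >> 1 → 011100100111111 = 14655
0x38F9 = 011100011111001
→ | → 011100111111111 = 14847
→ >> 2 → 000111001111111 = 3711

3711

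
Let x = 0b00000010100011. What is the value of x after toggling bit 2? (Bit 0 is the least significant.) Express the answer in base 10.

167

x = 00000010100011
bit 2 is currently 0; toggle it via x ^ (1 << 2) = x ^ 4
→ 00000010100111 = 167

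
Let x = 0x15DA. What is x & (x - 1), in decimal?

x = 1010111011010 = 5594
x - 1 = 1010111011001
AND   = 1010111011000 = 5592
(x & (x - 1) clears the lowest set bit of x.)

5592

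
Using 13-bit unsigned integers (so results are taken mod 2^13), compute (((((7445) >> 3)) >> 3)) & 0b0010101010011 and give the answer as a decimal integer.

7445 = 1110100010101
→ >> 3 → 0001110100010 = 930
→ >> 3 → 0000001110100 = 116
0b0010101010011 = 0010101010011
→ & → 0000001010000 = 80

80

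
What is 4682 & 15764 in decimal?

4682 = 01001001001010
15764 = 11110110010100
AND → 01000000000000 = 4096

4096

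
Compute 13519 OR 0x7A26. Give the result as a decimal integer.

13519 = 011010011001111
0x7A26 = 111101000100110
 OR → 111111011101111 = 32495

32495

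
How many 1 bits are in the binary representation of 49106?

49106 = 1011111111010010
Count the 1s: 1 + 1 + 1 + 1 + 1 + 1 + 1 + 1 + 1 + 1 + 1 = 11

11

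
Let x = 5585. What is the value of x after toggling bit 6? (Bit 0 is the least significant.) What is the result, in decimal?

x = 01010111010001
bit 6 is currently 1; toggle it via x ^ (1 << 6) = x ^ 64
→ 01010110010001 = 5521

5521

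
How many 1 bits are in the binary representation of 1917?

1917 = 11101111101
Count the 1s: 1 + 1 + 1 + 1 + 1 + 1 + 1 + 1 + 1 = 9

9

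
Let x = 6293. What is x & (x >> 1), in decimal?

2048

x = 1100010010101 = 6293
x>>1 = 0110001001010
AND  = 0100000000000 = 2048
(x & (x >> 1) has a 1 wherever x has two consecutive 1 bits.)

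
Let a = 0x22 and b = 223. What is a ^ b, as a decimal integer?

253

0x22 = 00100010
223 = 11011111
XOR → 11111101 = 253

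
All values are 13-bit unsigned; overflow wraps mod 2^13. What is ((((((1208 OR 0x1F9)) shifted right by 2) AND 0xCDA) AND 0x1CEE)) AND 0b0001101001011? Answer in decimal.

1208 = 0010010111000
0x1F9 = 0000111111001
→ OR → 0010111111001 = 1529
→ shifted right by 2 → 0000101111110 = 382
0xCDA = 0110011011010
→ AND → 0000001011010 = 90
0x1CEE = 1110011101110
→ AND → 0000001001010 = 74
0b0001101001011 = 0001101001011
→ AND → 0000001001010 = 74

74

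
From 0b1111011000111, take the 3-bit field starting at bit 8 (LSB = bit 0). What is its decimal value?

v = 1111011000111
Shift right by 8: 11110
Mask low 3 bits: 110 = 6

6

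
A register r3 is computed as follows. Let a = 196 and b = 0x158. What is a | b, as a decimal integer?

476

196 = 011000100
0x158 = 101011000
 OR → 111011100 = 476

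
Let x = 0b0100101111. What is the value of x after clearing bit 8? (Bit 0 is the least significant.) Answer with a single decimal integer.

x = 0100101111
bit 8 is currently 1; clear it via x & ~(1 << 8) = x & ~256
→ 0000101111 = 47

47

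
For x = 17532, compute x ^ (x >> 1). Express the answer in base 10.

26178

x = 100010001111100 = 17532
x>>1 = 010001000111110
XOR  = 110011001000010 = 26178
(x ^ (x >> 1) gives the standard binary-reflected Gray code of x.)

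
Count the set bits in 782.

782 = 1100001110
Count the 1s: 1 + 1 + 1 + 1 + 1 = 5

5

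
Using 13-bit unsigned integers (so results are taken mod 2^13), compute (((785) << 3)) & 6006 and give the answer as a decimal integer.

4096

785 = 0001100010001
→ << 3 (mod 2^13) → 1100010001000 = 6280
6006 = 1011101110110
→ & → 1000000000000 = 4096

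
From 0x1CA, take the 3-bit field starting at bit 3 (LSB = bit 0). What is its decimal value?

1

v = 0111001010
Shift right by 3: 0111001
Mask low 3 bits: 001 = 1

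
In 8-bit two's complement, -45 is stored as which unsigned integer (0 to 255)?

45 in 8 bits: 00101101
Invert: 11010010
Add 1:  11010011 = 211
(Check: 2^8 - 45 = 256 - 45 = 211.)

211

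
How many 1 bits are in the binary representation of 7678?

7678 = 1110111111110
Count the 1s: 1 + 1 + 1 + 1 + 1 + 1 + 1 + 1 + 1 + 1 + 1 = 11

11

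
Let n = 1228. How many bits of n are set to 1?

1228 = 10011001100
Count the 1s: 1 + 1 + 1 + 1 + 1 = 5

5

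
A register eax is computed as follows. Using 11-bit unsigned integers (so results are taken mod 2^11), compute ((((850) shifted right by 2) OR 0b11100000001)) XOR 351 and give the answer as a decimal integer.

850 = 01101010010
→ shifted right by 2 → 00011010100 = 212
0b11100000001 = 11100000001
→ OR → 11111010101 = 2005
351 = 00101011111
→ XOR → 11010001010 = 1674

1674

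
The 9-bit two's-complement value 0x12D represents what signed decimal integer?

pattern = 100101101 (MSB is 1 ⇒ negative)
Invert: 011010010, add 1 → 011010011 = 211, so the value is -211.
(Equivalently: 301 - 2^9 = 301 - 512 = -211.)

-211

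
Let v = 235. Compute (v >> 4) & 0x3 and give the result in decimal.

2

v = 011101011
Shift right by 4: 01110
Mask low 2 bits: 10 = 2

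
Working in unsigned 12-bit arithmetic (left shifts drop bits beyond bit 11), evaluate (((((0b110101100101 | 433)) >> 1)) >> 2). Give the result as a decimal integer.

0b110101100101 = 110101100101
433 = 000110110001
→ | → 110111110101 = 3573
→ >> 1 → 011011111010 = 1786
→ >> 2 → 000110111110 = 446

446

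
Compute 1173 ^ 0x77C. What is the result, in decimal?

1001

1173 = 10010010101
0x77C = 11101111100
XOR → 01111101001 = 1001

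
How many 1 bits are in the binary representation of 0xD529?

0xD529 = 1101010100101001
Count the 1s: 1 + 1 + 1 + 1 + 1 + 1 + 1 + 1 = 8

8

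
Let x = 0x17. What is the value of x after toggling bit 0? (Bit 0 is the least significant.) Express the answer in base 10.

x = 00010111
bit 0 is currently 1; toggle it via x ^ (1 << 0) = x ^ 1
→ 00010110 = 22

22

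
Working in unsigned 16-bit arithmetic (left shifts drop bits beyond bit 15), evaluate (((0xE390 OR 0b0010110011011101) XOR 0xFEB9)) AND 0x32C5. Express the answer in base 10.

4164

0xE390 = 1110001110010000
0b0010110011011101 = 0010110011011101
→ OR → 1110111111011101 = 61405
0xFEB9 = 1111111010111001
→ XOR → 0001000101100100 = 4452
0x32C5 = 0011001011000101
→ AND → 0001000001000100 = 4164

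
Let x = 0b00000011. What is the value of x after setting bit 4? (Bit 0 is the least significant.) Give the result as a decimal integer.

x = 00000011
bit 4 is currently 0; set it via x | (1 << 4) = x | 16
→ 00010011 = 19

19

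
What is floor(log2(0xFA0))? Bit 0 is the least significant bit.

11

0xFA0 = 111110100000
The topmost 1 is at position 11 (since 2^11 = 2048 ≤ 4000 < 4096).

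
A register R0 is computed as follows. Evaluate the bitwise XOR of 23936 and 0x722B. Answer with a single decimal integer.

23936 = 101110110000000
0x722B = 111001000101011
XOR → 010111110101011 = 12203

12203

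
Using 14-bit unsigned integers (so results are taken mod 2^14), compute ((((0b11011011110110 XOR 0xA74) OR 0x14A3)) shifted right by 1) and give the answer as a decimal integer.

7761

0b11011011110110 = 11011011110110
0xA74 = 00101001110100
→ XOR → 11110010000010 = 15490
0x14A3 = 01010010100011
→ OR → 11110010100011 = 15523
→ shifted right by 1 → 01111001010001 = 7761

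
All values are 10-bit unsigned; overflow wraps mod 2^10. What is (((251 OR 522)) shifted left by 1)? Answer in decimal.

251 = 0011111011
522 = 1000001010
→ OR → 1011111011 = 763
→ shifted left by 1 (mod 2^10) → 0111110110 = 502

502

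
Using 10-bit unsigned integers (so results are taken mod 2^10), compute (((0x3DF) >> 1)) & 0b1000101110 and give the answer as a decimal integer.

0x3DF = 1111011111
→ >> 1 → 0111101111 = 495
0b1000101110 = 1000101110
→ & → 0000101110 = 46

46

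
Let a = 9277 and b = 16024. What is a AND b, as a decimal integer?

9277 = 10010000111101
16024 = 11111010011000
AND → 10010000011000 = 9240

9240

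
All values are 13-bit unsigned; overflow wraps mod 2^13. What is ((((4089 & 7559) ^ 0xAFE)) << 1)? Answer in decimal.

4089 = 0111111111001
7559 = 1110110000111
→ & → 0110110000001 = 3457
0xAFE = 0101011111110
→ ^ → 0011101111111 = 1919
→ << 1 (mod 2^13) → 0111011111110 = 3838

3838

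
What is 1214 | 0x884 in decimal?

3262

1214 = 010010111110
0x884 = 100010000100
 OR → 110010111110 = 3262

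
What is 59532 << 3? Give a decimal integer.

476256

59532 = 0001110100010001100
shift left by 3 → 1110100010001100000 = 476256
(equivalently, 59532 × 2^3 = 59532 × 8)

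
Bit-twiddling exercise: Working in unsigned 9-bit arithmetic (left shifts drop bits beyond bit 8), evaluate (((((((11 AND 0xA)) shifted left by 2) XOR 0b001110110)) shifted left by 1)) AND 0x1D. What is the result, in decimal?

28

11 = 000001011
0xA = 000001010
→ AND → 000001010 = 10
→ shifted left by 2 (mod 2^9) → 000101000 = 40
0b001110110 = 001110110
→ XOR → 001011110 = 94
→ shifted left by 1 (mod 2^9) → 010111100 = 188
0x1D = 000011101
→ AND → 000011100 = 28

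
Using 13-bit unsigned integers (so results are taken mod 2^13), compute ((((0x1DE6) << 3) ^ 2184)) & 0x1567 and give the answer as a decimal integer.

1312

0x1DE6 = 1110111100110
→ << 3 (mod 2^13) → 0111100110000 = 3888
2184 = 0100010001000
→ ^ → 0011110111000 = 1976
0x1567 = 1010101100111
→ & → 0010100100000 = 1312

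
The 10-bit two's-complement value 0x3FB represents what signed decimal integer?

-5

pattern = 1111111011 (MSB is 1 ⇒ negative)
Invert: 0000000100, add 1 → 0000000101 = 5, so the value is -5.
(Equivalently: 1019 - 2^10 = 1019 - 1024 = -5.)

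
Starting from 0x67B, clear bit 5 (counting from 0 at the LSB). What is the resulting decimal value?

x = 0011001111011
bit 5 is currently 1; clear it via x & ~(1 << 5) = x & ~32
→ 0011001011011 = 1627

1627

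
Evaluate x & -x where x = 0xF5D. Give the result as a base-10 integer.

1

x = 111101011101 = 3933
-x (two's complement) = …000010100011
AND   = 000000000001 = 1
(x & -x isolates the lowest set bit of x.)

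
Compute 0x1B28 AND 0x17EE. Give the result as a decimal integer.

0x1B28 = 1101100101000
0x17EE = 1011111101110
AND → 1001100101000 = 4904

4904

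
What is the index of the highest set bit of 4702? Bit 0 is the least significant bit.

12

4702 = 1001001011110
The topmost 1 is at position 12 (since 2^12 = 4096 ≤ 4702 < 8192).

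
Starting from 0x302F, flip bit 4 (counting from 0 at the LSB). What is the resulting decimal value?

x = 11000000101111
bit 4 is currently 0; toggle it via x ^ (1 << 4) = x ^ 16
→ 11000000111111 = 12351

12351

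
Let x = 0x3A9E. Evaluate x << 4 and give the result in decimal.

0x3A9E = 000011101010011110
shift left by 4 → 111010100111100000 = 240096
(equivalently, 15006 × 2^4 = 15006 × 16)

240096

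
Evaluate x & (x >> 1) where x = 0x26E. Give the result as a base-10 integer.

x = 1001101110 = 622
x>>1 = 0100110111
AND  = 0000100110 = 38
(x & (x >> 1) has a 1 wherever x has two consecutive 1 bits.)

38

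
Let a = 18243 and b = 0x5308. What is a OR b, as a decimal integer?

22347

18243 = 100011101000011
0x5308 = 101001100001000
 OR → 101011101001011 = 22347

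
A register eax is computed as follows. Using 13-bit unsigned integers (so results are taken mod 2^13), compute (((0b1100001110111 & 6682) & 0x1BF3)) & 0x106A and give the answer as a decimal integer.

0b1100001110111 = 1100001110111
6682 = 1101000011010
→ & → 1100000010010 = 6162
0x1BF3 = 1101111110011
→ & → 1100000010010 = 6162
0x106A = 1000001101010
→ & → 1000000000010 = 4098

4098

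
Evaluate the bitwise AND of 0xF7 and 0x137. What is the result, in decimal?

0xF7 = 011110111
0x137 = 100110111
AND → 000110111 = 55

55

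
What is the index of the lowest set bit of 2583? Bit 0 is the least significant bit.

0

2583 = 101000010111
Trailing zeros: 0, so the lowest set bit is bit 0 (value 1).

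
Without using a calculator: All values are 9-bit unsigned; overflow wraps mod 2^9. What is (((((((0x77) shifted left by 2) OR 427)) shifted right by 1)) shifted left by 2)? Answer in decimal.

508

0x77 = 001110111
→ shifted left by 2 (mod 2^9) → 111011100 = 476
427 = 110101011
→ OR → 111111111 = 511
→ shifted right by 1 → 011111111 = 255
→ shifted left by 2 (mod 2^9) → 111111100 = 508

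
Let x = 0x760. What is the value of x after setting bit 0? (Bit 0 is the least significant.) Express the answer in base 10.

1889

x = 11101100000
bit 0 is currently 0; set it via x | (1 << 0) = x | 1
→ 11101100001 = 1889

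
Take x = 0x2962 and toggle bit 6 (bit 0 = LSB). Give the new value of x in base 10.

x = 010100101100010
bit 6 is currently 1; toggle it via x ^ (1 << 6) = x ^ 64
→ 010100100100010 = 10530

10530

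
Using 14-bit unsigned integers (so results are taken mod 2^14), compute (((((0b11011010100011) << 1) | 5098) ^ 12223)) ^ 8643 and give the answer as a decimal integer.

0b11011010100011 = 11011010100011
→ << 1 (mod 2^14) → 10110101000110 = 11590
5098 = 01001111101010
→ | → 11111111101110 = 16366
12223 = 10111110111111
→ ^ → 01000001010001 = 4177
8643 = 10000111000011
→ ^ → 11000110010010 = 12690

12690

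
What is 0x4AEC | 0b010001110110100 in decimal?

27644

0x4AEC = 100101011101100
b = 010001110110100
 OR → 110101111111100 = 27644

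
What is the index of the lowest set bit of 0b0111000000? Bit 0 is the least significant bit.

6

0b0111000000 = 111000000
Trailing zeros: 6, so the lowest set bit is bit 6 (value 64).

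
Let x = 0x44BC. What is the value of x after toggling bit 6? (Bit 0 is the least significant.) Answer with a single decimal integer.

17660

x = 100010010111100
bit 6 is currently 0; toggle it via x ^ (1 << 6) = x ^ 64
→ 100010011111100 = 17660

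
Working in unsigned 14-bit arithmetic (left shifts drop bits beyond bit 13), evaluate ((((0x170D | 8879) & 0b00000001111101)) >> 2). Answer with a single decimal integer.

11

0x170D = 01011100001101
8879 = 10001010101111
→ | → 11011110101111 = 14255
0b00000001111101 = 00000001111101
→ & → 00000000101101 = 45
→ >> 2 → 00000000001011 = 11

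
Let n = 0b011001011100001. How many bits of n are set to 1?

n = 11001011100001
Count the 1s: 1 + 1 + 1 + 1 + 1 + 1 + 1 = 7

7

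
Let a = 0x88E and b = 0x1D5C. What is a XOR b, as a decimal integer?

0x88E = 0100010001110
0x1D5C = 1110101011100
XOR → 1010111010010 = 5586

5586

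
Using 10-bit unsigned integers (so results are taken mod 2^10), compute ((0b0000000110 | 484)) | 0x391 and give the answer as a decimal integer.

1015

0b0000000110 = 0000000110
484 = 0111100100
→ | → 0111100110 = 486
0x391 = 1110010001
→ | → 1111110111 = 1015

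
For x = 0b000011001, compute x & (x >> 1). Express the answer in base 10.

x = 11001 = 25
x>>1 = 01100
AND  = 01000 = 8
(x & (x >> 1) has a 1 wherever x has two consecutive 1 bits.)

8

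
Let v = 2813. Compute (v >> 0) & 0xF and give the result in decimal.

v = 101011111101
Shift right by 0: 101011111101
Mask low 4 bits: 1101 = 13

13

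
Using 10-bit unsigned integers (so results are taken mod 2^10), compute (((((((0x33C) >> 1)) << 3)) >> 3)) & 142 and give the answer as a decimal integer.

0x33C = 1100111100
→ >> 1 → 0110011110 = 414
→ << 3 (mod 2^10) → 0011110000 = 240
→ >> 3 → 0000011110 = 30
142 = 0010001110
→ & → 0000001110 = 14

14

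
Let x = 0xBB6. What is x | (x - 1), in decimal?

x = 101110110110 = 2998
x - 1 = 101110110101
OR    = 101110110111 = 2999
(x | (x - 1) sets all bits below the lowest set bit.)

2999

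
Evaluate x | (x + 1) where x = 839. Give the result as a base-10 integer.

x = 1101000111 = 839
x + 1 = 1101001000
OR    = 1101001111 = 847
(x | (x + 1) sets the lowest cleared bit.)

847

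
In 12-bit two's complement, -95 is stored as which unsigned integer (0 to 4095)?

4001

95 in 12 bits: 000001011111
Invert: 111110100000
Add 1:  111110100001 = 4001
(Check: 2^12 - 95 = 4096 - 95 = 4001.)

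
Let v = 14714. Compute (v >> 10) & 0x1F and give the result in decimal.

v = 011100101111010
Shift right by 10: 01110
Mask low 5 bits: 01110 = 14

14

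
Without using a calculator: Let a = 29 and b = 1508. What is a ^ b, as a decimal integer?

29 = 00000011101
1508 = 10111100100
XOR → 10111111001 = 1529

1529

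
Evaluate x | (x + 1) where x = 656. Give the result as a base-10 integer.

x = 1010010000 = 656
x + 1 = 1010010001
OR    = 1010010001 = 657
(x | (x + 1) sets the lowest cleared bit.)

657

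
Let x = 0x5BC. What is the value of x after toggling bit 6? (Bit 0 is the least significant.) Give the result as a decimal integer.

x = 10110111100
bit 6 is currently 0; toggle it via x ^ (1 << 6) = x ^ 64
→ 10111111100 = 1532

1532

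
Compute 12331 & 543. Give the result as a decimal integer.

11

12331 = 11000000101011
543 = 00001000011111
AND → 00000000001011 = 11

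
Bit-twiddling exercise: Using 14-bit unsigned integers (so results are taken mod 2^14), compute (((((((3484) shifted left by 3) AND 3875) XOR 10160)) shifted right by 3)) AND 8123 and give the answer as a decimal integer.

1330

3484 = 00110110011100
→ shifted left by 3 (mod 2^14) → 10110011100000 = 11488
3875 = 00111100100011
→ AND → 00110000100000 = 3104
10160 = 10011110110000
→ XOR → 10101110010000 = 11152
→ shifted right by 3 → 00010101110010 = 1394
8123 = 01111110111011
→ AND → 00010100110010 = 1330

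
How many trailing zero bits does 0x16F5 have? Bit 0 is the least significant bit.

0

0x16F5 = 1011011110101
Trailing zeros: 0, so the lowest set bit is bit 0 (value 1).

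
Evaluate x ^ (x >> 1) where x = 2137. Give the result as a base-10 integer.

3189

x = 100001011001 = 2137
x>>1 = 010000101100
XOR  = 110001110101 = 3189
(x ^ (x >> 1) gives the standard binary-reflected Gray code of x.)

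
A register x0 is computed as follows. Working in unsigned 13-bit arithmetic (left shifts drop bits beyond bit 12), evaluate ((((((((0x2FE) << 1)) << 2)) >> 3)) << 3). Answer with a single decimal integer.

6128

0x2FE = 0001011111110
→ << 1 (mod 2^13) → 0010111111100 = 1532
→ << 2 (mod 2^13) → 1011111110000 = 6128
→ >> 3 → 0001011111110 = 766
→ << 3 (mod 2^13) → 1011111110000 = 6128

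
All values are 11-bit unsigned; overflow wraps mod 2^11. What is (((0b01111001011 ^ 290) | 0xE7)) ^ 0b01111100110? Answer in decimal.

265

0b01111001011 = 01111001011
290 = 00100100010
→ ^ → 01011101001 = 745
0xE7 = 00011100111
→ | → 01011101111 = 751
0b01111100110 = 01111100110
→ ^ → 00100001001 = 265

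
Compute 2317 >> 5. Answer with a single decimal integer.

2317 = 100100001101
shift right by 5 → 000001001000 = 72
(equivalently, floor(2317 / 32))

72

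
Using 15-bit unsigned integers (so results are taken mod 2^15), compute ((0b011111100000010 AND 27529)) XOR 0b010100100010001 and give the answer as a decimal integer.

0b011111100000010 = 011111100000010
27529 = 110101110001001
→ AND → 010101100000000 = 11008
0b010100100010001 = 010100100010001
→ XOR → 000001000010001 = 529

529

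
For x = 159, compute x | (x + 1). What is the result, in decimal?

191

x = 10011111 = 159
x + 1 = 10100000
OR    = 10111111 = 191
(x | (x + 1) sets the lowest cleared bit.)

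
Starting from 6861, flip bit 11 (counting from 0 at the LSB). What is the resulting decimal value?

4813

x = 001101011001101
bit 11 is currently 1; toggle it via x ^ (1 << 11) = x ^ 2048
→ 001001011001101 = 4813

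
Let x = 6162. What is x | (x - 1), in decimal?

6163

x = 1100000010010 = 6162
x - 1 = 1100000010001
OR    = 1100000010011 = 6163
(x | (x - 1) sets all bits below the lowest set bit.)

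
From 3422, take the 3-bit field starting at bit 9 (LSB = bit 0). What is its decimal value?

6

v = 110101011110
Shift right by 9: 110
Mask low 3 bits: 110 = 6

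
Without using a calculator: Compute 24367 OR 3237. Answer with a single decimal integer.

24495

24367 = 101111100101111
3237 = 000110010100101
 OR → 101111110101111 = 24495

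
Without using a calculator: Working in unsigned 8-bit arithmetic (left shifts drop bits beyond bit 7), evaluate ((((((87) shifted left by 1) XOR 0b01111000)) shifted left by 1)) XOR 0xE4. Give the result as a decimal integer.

87 = 01010111
→ shifted left by 1 (mod 2^8) → 10101110 = 174
0b01111000 = 01111000
→ XOR → 11010110 = 214
→ shifted left by 1 (mod 2^8) → 10101100 = 172
0xE4 = 11100100
→ XOR → 01001000 = 72

72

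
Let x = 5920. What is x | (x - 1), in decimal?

5951

x = 1011100100000 = 5920
x - 1 = 1011100011111
OR    = 1011100111111 = 5951
(x | (x - 1) sets all bits below the lowest set bit.)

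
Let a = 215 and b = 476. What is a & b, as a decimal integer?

212

215 = 011010111
476 = 111011100
AND → 011010100 = 212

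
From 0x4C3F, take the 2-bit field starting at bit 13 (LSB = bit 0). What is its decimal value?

v = 0100110000111111
Shift right by 13: 010
Mask low 2 bits: 10 = 2

2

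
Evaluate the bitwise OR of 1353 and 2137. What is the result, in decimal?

3417

1353 = 010101001001
2137 = 100001011001
 OR → 110101011001 = 3417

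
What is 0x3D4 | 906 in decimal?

0x3D4 = 1111010100
906 = 1110001010
 OR → 1111011110 = 990

990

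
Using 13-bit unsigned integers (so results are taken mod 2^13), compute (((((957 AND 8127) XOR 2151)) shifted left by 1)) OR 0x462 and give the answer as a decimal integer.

957 = 0001110111101
8127 = 1111110111111
→ AND → 0001110111101 = 957
2151 = 0100001100111
→ XOR → 0101111011010 = 3034
→ shifted left by 1 (mod 2^13) → 1011110110100 = 6068
0x462 = 0010001100010
→ OR → 1011111110110 = 6134

6134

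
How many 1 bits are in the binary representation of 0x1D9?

0x1D9 = 111011001
Count the 1s: 1 + 1 + 1 + 1 + 1 + 1 = 6

6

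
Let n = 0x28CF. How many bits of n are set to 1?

8

0x28CF = 10100011001111
Count the 1s: 1 + 1 + 1 + 1 + 1 + 1 + 1 + 1 = 8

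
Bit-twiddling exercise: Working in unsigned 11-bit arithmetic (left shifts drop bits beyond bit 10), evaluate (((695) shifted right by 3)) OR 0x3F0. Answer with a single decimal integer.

695 = 01010110111
→ shifted right by 3 → 00001010110 = 86
0x3F0 = 01111110000
→ OR → 01111110110 = 1014

1014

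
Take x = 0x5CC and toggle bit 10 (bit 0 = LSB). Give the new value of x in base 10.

460

x = 10111001100
bit 10 is currently 1; toggle it via x ^ (1 << 10) = x ^ 1024
→ 00111001100 = 460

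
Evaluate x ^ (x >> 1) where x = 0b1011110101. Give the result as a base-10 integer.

911

x = 1011110101 = 757
x>>1 = 0101111010
XOR  = 1110001111 = 911
(x ^ (x >> 1) gives the standard binary-reflected Gray code of x.)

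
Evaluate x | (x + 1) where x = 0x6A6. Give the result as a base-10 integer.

x = 11010100110 = 1702
x + 1 = 11010100111
OR    = 11010100111 = 1703
(x | (x + 1) sets the lowest cleared bit.)

1703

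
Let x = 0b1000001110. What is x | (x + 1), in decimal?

x = 1000001110 = 526
x + 1 = 1000001111
OR    = 1000001111 = 527
(x | (x + 1) sets the lowest cleared bit.)

527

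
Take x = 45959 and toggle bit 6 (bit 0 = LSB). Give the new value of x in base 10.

46023

x = 1011001110000111
bit 6 is currently 0; toggle it via x ^ (1 << 6) = x ^ 64
→ 1011001111000111 = 46023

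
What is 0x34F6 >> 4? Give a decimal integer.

847

0x34F6 = 11010011110110
shift right by 4 → 00001101001111 = 847
(equivalently, floor(13558 / 16))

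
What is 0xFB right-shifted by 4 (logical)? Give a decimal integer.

15

0xFB = 11111011
shift right by 4 → 00001111 = 15
(equivalently, floor(251 / 16))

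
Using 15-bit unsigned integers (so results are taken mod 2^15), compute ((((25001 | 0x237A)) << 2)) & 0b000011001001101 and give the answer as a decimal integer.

25001 = 110000110101001
0x237A = 010001101111010
→ | → 110001111111011 = 25595
→ << 2 (mod 2^15) → 000111111101100 = 4076
0b000011001001101 = 000011001001101
→ & → 000011001001100 = 1612

1612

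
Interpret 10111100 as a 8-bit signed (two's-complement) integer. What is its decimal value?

pattern = 10111100 (MSB is 1 ⇒ negative)
Invert: 01000011, add 1 → 01000100 = 68, so the value is -68.
(Equivalently: 188 - 2^8 = 188 - 256 = -68.)

-68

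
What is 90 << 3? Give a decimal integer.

90 = 0001011010
shift left by 3 → 1011010000 = 720
(equivalently, 90 × 2^3 = 90 × 8)

720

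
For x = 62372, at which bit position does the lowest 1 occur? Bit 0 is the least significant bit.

62372 = 1111001110100100
Trailing zeros: 2, so the lowest set bit is bit 2 (value 4).

2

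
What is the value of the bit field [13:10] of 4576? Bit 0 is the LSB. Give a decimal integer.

4

v = 01000111100000
Shift right by 10: 0100
Mask low 4 bits: 0100 = 4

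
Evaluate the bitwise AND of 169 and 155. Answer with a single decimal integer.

137

169 = 10101001
155 = 10011011
AND → 10001001 = 137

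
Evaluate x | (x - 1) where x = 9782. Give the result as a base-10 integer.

x = 10011000110110 = 9782
x - 1 = 10011000110101
OR    = 10011000110111 = 9783
(x | (x - 1) sets all bits below the lowest set bit.)

9783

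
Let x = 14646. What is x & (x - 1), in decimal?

x = 11100100110110 = 14646
x - 1 = 11100100110101
AND   = 11100100110100 = 14644
(x & (x - 1) clears the lowest set bit of x.)

14644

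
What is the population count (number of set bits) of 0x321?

0x321 = 1100100001
Count the 1s: 1 + 1 + 1 + 1 = 4

4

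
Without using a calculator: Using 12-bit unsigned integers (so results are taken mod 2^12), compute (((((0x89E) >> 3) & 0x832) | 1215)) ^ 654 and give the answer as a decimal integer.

0x89E = 100010011110
→ >> 3 → 000100010011 = 275
0x832 = 100000110010
→ & → 000000010010 = 18
1215 = 010010111111
→ | → 010010111111 = 1215
654 = 001010001110
→ ^ → 011000110001 = 1585

1585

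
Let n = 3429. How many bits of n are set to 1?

7

3429 = 110101100101
Count the 1s: 1 + 1 + 1 + 1 + 1 + 1 + 1 = 7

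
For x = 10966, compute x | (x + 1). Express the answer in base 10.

10967

x = 10101011010110 = 10966
x + 1 = 10101011010111
OR    = 10101011010111 = 10967
(x | (x + 1) sets the lowest cleared bit.)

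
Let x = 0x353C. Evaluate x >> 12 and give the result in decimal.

3

0x353C = 11010100111100
shift right by 12 → 00000000000011 = 3
(equivalently, floor(13628 / 4096))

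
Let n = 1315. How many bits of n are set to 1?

1315 = 10100100011
Count the 1s: 1 + 1 + 1 + 1 + 1 = 5

5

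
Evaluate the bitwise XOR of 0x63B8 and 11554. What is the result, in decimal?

20122

0x63B8 = 110001110111000
11554 = 010110100100010
XOR → 100111010011010 = 20122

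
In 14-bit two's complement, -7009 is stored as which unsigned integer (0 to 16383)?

9375

7009 in 14 bits: 01101101100001
Invert: 10010010011110
Add 1:  10010010011111 = 9375
(Check: 2^14 - 7009 = 16384 - 7009 = 9375.)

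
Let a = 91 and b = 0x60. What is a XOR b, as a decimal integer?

91 = 1011011
0x60 = 1100000
XOR → 0111011 = 59

59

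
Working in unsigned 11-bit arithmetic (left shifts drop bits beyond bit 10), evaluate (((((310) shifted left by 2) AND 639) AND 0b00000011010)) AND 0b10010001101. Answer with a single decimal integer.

310 = 00100110110
→ shifted left by 2 (mod 2^11) → 10011011000 = 1240
639 = 01001111111
→ AND → 00001011000 = 88
0b00000011010 = 00000011010
→ AND → 00000011000 = 24
0b10010001101 = 10010001101
→ AND → 00000001000 = 8

8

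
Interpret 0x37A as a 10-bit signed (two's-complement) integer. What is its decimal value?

pattern = 1101111010 (MSB is 1 ⇒ negative)
Invert: 0010000101, add 1 → 0010000110 = 134, so the value is -134.
(Equivalently: 890 - 2^10 = 890 - 1024 = -134.)

-134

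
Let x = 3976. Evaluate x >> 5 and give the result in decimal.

124

3976 = 111110001000
shift right by 5 → 000001111100 = 124
(equivalently, floor(3976 / 32))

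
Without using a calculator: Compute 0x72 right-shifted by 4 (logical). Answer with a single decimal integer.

0x72 = 1110010
shift right by 4 → 0000111 = 7
(equivalently, floor(114 / 16))

7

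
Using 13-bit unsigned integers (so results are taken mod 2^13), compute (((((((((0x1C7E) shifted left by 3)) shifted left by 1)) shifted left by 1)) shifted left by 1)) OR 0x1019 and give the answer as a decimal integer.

0x1C7E = 1110001111110
→ shifted left by 3 (mod 2^13) → 0001111110000 = 1008
→ shifted left by 1 (mod 2^13) → 0011111100000 = 2016
→ shifted left by 1 (mod 2^13) → 0111111000000 = 4032
→ shifted left by 1 (mod 2^13) → 1111110000000 = 8064
0x1019 = 1000000011001
→ OR → 1111110011001 = 8089

8089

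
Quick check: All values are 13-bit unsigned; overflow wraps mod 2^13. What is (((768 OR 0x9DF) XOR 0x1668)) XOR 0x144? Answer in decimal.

7411

768 = 0001100000000
0x9DF = 0100111011111
→ OR → 0101111011111 = 3039
0x1668 = 1011001101000
→ XOR → 1110110110111 = 7607
0x144 = 0000101000100
→ XOR → 1110011110011 = 7411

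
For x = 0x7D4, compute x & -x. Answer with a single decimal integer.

4

x = 11111010100 = 2004
-x (two's complement) = …00000101100
AND   = 00000000100 = 4
(x & -x isolates the lowest set bit of x.)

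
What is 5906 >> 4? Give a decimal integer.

5906 = 1011100010010
shift right by 4 → 0000101110001 = 369
(equivalently, floor(5906 / 16))

369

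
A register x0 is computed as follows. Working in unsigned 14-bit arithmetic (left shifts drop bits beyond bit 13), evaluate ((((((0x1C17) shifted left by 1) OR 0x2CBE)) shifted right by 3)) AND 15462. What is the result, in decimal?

0x1C17 = 01110000010111
→ shifted left by 1 (mod 2^14) → 11100000101110 = 14382
0x2CBE = 10110010111110
→ OR → 11110010111110 = 15550
→ shifted right by 3 → 00011110010111 = 1943
15462 = 11110001100110
→ AND → 00010000000110 = 1030

1030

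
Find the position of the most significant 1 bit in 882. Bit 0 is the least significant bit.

882 = 1101110010
The topmost 1 is at position 9 (since 2^9 = 512 ≤ 882 < 1024).

9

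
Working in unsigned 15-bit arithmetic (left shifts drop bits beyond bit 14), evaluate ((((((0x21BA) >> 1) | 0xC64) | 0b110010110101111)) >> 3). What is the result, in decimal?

4031

0x21BA = 010000110111010
→ >> 1 → 001000011011101 = 4317
0xC64 = 000110001100100
→ | → 001110011111101 = 7421
0b110010110101111 = 110010110101111
→ | → 111110111111111 = 32255
→ >> 3 → 000111110111111 = 4031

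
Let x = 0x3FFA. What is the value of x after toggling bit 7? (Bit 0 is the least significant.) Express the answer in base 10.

16250

x = 11111111111010
bit 7 is currently 1; toggle it via x ^ (1 << 7) = x ^ 128
→ 11111101111010 = 16250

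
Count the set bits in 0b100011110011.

7

n = 100011110011
Count the 1s: 1 + 1 + 1 + 1 + 1 + 1 + 1 = 7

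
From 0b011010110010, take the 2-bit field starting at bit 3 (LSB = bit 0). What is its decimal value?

2

v = 011010110010
Shift right by 3: 011010110
Mask low 2 bits: 10 = 2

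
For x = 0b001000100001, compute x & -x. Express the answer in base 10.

1

x = 1000100001 = 545
-x (two's complement) = …0111011111
AND   = 0000000001 = 1
(x & -x isolates the lowest set bit of x.)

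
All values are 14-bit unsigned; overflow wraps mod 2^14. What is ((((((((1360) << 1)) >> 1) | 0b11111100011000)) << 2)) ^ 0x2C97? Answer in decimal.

1360 = 00010101010000
→ << 1 (mod 2^14) → 00101010100000 = 2720
→ >> 1 → 00010101010000 = 1360
0b11111100011000 = 11111100011000
→ | → 11111101011000 = 16216
→ << 2 (mod 2^14) → 11110101100000 = 15712
0x2C97 = 10110010010111
→ ^ → 01000111110111 = 4599

4599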